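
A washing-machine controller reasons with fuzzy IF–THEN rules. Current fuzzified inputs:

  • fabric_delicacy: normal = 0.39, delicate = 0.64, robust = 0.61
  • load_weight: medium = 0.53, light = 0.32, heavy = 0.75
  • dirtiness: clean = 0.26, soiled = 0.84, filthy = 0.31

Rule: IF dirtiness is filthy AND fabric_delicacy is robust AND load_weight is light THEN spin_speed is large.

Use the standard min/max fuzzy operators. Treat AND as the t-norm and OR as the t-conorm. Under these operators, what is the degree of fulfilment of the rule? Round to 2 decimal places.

firing strength: filthy=0.31, robust=0.61, light=0.32; AND[min(a, b)] → w = 0.31

0.31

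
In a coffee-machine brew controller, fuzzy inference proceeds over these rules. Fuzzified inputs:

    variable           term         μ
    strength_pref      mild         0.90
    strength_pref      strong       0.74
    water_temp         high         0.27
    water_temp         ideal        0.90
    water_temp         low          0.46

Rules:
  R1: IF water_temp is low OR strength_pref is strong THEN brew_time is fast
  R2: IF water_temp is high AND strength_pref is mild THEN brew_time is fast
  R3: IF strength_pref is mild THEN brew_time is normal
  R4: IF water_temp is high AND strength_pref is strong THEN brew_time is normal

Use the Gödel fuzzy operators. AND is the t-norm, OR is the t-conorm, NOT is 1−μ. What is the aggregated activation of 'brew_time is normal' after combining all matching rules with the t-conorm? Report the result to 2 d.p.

0.90

R1: low=0.46, strong=0.74; OR[max(a, b)] → w = 0.74
R2: high=0.27, mild=0.90; AND[min(a, b)] → w = 0.27
R3: mild=0.90 → w = 0.90
R4: high=0.27, strong=0.74; AND[min(a, b)] → w = 0.27
Rules with consequent 'normal': {R3, R4} → strengths 0.90, 0.27
Aggregate via t-conorm [max(a, b)]: 0.90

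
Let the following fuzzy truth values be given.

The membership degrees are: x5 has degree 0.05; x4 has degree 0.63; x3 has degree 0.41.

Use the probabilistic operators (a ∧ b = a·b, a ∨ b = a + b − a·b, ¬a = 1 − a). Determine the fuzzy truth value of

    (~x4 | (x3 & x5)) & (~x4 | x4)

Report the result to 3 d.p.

0.294

~x4 = 1 − 0.6300 = 0.3700
x3 & x5 = a·b on (0.4100, 0.0500) = 0.0205
~x4 | (x3 & x5) = a + b − a·b on (0.3700, 0.0205) = 0.3829
~x4 = 1 − 0.6300 = 0.3700
~x4 | x4 = a + b − a·b on (0.3700, 0.6300) = 0.7669
(~x4 | (x3 & x5)) & (~x4 | x4) = a·b on (0.3829, 0.7669) = 0.2937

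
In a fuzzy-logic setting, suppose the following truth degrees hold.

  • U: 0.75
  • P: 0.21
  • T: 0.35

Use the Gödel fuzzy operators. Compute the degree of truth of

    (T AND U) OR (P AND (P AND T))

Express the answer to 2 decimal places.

T AND U = min(a, b) on (0.35, 0.75) = 0.35
P AND T = min(a, b) on (0.21, 0.35) = 0.21
P AND (P AND T) = min(a, b) on (0.21, 0.21) = 0.21
(T AND U) OR (P AND (P AND T)) = max(a, b) on (0.35, 0.21) = 0.35

0.35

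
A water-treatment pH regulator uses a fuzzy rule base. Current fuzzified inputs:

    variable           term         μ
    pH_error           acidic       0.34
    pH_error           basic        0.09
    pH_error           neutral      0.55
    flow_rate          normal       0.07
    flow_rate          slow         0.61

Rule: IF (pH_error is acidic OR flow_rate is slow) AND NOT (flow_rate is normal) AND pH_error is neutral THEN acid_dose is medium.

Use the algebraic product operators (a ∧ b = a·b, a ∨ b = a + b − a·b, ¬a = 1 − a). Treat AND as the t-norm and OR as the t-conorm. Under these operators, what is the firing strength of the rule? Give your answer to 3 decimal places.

0.380

firing strength: (acidic=0.34 OR slow=0.61) = 0.7426; AND[a·b] with ¬normal=1−0.07=0.93, neutral=0.55 → w = 0.3798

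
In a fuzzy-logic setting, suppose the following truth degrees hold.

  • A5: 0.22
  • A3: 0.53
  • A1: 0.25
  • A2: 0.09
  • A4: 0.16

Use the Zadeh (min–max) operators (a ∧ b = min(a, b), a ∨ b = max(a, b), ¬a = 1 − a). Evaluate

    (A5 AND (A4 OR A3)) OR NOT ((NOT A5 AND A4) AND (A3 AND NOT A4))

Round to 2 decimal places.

A4 OR A3 = max(a, b) on (0.16, 0.53) = 0.53
A5 AND (A4 OR A3) = min(a, b) on (0.22, 0.53) = 0.22
NOT A5 = 1 − 0.22 = 0.78
NOT A5 AND A4 = min(a, b) on (0.78, 0.16) = 0.16
NOT A4 = 1 − 0.16 = 0.84
A3 AND NOT A4 = min(a, b) on (0.53, 0.84) = 0.53
(NOT A5 AND A4) AND (A3 AND NOT A4) = min(a, b) on (0.16, 0.53) = 0.16
NOT ((NOT A5 AND A4) AND (A3 AND NOT A4)) = 1 − 0.16 = 0.84
(A5 AND (A4 OR A3)) OR NOT ((NOT A5 AND A4) AND (A3 AND NOT A4)) = max(a, b) on (0.22, 0.84) = 0.84

0.84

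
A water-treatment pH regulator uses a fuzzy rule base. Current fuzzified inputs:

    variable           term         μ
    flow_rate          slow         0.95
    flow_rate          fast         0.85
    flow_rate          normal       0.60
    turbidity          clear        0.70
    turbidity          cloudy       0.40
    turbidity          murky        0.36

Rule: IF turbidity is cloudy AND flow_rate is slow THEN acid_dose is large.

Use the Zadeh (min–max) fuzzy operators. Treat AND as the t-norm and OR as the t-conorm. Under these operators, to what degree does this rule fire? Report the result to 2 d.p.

0.40

firing strength: cloudy=0.40, slow=0.95; AND[min(a, b)] → w = 0.40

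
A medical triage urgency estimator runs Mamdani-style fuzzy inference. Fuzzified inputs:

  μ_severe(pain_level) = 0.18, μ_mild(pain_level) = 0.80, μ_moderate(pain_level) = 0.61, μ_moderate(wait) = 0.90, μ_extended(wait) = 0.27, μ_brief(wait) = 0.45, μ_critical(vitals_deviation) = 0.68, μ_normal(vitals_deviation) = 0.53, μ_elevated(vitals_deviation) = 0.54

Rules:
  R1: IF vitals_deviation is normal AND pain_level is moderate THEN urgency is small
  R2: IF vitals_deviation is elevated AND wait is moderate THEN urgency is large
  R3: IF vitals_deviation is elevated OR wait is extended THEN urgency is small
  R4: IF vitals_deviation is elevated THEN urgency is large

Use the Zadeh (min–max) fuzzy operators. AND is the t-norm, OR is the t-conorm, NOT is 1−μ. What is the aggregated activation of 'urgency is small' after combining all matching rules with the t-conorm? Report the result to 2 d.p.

R1: normal=0.53, moderate=0.61; AND[min(a, b)] → w = 0.53
R2: elevated=0.54, moderate=0.90; AND[min(a, b)] → w = 0.54
R3: elevated=0.54, extended=0.27; OR[max(a, b)] → w = 0.54
R4: elevated=0.54 → w = 0.54
Rules with consequent 'small': {R1, R3} → strengths 0.53, 0.54
Aggregate via t-conorm [max(a, b)]: 0.54

0.54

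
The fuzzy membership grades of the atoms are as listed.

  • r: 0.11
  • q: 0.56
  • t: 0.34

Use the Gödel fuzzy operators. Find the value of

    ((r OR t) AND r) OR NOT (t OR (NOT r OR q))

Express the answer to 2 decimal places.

0.11

r OR t = max(a, b) on (0.11, 0.34) = 0.34
(r OR t) AND r = min(a, b) on (0.34, 0.11) = 0.11
NOT r = 1 − 0.11 = 0.89
NOT r OR q = max(a, b) on (0.89, 0.56) = 0.89
t OR (NOT r OR q) = max(a, b) on (0.34, 0.89) = 0.89
NOT (t OR (NOT r OR q)) = 1 − 0.89 = 0.11
((r OR t) AND r) OR NOT (t OR (NOT r OR q)) = max(a, b) on (0.11, 0.11) = 0.11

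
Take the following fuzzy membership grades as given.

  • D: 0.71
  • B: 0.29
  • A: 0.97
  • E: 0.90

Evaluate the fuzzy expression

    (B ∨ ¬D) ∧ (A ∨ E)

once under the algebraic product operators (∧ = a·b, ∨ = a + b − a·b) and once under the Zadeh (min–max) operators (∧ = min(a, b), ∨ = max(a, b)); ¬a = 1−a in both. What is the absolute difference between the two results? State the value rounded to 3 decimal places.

Under algebraic product:
  ¬D = 1 − 0.7100 = 0.2900
  B ∨ ¬D = a + b − a·b on (0.2900, 0.2900) = 0.4959
  A ∨ E = a + b − a·b on (0.9700, 0.9000) = 0.9970
  (B ∨ ¬D) ∧ (A ∨ E) = a·b on (0.4959, 0.9970) = 0.4944
  → value = 0.4944
Under Zadeh (min–max):
  ¬D = 1 − 0.71 = 0.29
  B ∨ ¬D = max(a, b) on (0.29, 0.29) = 0.29
  A ∨ E = max(a, b) on (0.97, 0.90) = 0.97
  (B ∨ ¬D) ∧ (A ∨ E) = min(a, b) on (0.29, 0.97) = 0.29
  → value = 0.2900
|0.4944 − 0.2900| = 0.204

0.204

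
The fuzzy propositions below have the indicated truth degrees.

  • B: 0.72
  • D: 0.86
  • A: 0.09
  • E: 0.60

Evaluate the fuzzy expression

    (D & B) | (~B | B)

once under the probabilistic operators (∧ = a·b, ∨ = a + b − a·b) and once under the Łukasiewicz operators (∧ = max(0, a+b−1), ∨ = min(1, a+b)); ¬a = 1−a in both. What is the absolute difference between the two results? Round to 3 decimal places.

Under probabilistic:
  D & B = a·b on (0.8600, 0.7200) = 0.6192
  ~B = 1 − 0.7200 = 0.2800
  ~B | B = a + b − a·b on (0.2800, 0.7200) = 0.7984
  (D & B) | (~B | B) = a + b − a·b on (0.6192, 0.7984) = 0.9232
  → value = 0.9232
Under Łukasiewicz:
  D & B = max(0, a+b−1) on (0.86, 0.72) = 0.58
  ~B = 1 − 0.72 = 0.28
  ~B | B = min(1, a+b) on (0.28, 0.72) = 1.00
  (D & B) | (~B | B) = min(1, a+b) on (0.58, 1.00) = 1.00
  → value = 1.0000
|0.9232 − 1.0000| = 0.077

0.077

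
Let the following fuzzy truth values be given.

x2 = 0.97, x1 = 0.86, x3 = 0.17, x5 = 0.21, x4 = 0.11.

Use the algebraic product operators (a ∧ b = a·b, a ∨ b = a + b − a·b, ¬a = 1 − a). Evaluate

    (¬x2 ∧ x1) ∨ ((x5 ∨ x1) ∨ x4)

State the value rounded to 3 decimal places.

¬x2 = 1 − 0.9700 = 0.0300
¬x2 ∧ x1 = a·b on (0.0300, 0.8600) = 0.0258
x5 ∨ x1 = a + b − a·b on (0.2100, 0.8600) = 0.8894
(x5 ∨ x1) ∨ x4 = a + b − a·b on (0.8894, 0.1100) = 0.9016
(¬x2 ∧ x1) ∨ ((x5 ∨ x1) ∨ x4) = a + b − a·b on (0.0258, 0.9016) = 0.9041

0.904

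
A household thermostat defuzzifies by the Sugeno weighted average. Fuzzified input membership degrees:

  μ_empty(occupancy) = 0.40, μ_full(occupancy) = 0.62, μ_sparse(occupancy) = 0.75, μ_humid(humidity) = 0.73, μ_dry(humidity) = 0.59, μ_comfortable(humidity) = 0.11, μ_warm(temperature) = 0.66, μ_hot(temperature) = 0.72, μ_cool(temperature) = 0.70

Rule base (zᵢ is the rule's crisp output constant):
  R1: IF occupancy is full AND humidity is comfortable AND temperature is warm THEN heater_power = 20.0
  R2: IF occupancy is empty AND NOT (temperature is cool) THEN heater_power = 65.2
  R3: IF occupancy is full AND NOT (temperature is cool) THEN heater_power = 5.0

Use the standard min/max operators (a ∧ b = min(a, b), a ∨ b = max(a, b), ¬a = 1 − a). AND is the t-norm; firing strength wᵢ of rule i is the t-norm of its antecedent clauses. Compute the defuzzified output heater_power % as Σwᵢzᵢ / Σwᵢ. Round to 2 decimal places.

R1 (z=20.0): full=0.62, comfortable=0.11, warm=0.66; AND[min(a, b)] → w = 0.11
R2 (z=65.2): empty=0.40, ¬cool=1−0.70=0.30; AND[min(a, b)] → w = 0.30
R3 (z=5.0): full=0.62, ¬cool=1−0.70=0.30; AND[min(a, b)] → w = 0.30
Weighted average = (0.11·20.0 + 0.30·65.2 + 0.30·5.0) / (0.11 + 0.30 + 0.30)
  = 23.2600 / 0.7100 = 32.76

32.76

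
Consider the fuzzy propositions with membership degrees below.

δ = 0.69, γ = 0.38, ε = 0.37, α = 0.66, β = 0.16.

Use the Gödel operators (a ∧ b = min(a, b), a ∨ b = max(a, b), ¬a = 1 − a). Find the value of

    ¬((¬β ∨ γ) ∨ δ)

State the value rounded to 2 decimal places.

¬β = 1 − 0.16 = 0.84
¬β ∨ γ = max(a, b) on (0.84, 0.38) = 0.84
(¬β ∨ γ) ∨ δ = max(a, b) on (0.84, 0.69) = 0.84
¬((¬β ∨ γ) ∨ δ) = 1 − 0.84 = 0.16

0.16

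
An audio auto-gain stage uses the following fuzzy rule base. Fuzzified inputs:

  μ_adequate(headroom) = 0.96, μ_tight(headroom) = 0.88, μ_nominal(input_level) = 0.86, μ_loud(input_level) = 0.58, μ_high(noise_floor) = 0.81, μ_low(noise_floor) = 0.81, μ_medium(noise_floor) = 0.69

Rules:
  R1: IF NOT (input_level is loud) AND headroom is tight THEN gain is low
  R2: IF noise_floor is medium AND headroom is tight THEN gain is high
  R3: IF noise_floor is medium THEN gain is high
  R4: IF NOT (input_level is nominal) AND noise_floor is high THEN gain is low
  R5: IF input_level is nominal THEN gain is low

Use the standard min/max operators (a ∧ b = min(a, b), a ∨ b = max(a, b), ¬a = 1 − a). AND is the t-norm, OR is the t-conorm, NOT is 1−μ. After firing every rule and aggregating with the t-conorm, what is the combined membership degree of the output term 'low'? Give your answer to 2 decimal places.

R1: ¬loud=1−0.58=0.42, tight=0.88; AND[min(a, b)] → w = 0.42
R2: medium=0.69, tight=0.88; AND[min(a, b)] → w = 0.69
R3: medium=0.69 → w = 0.69
R4: ¬nominal=1−0.86=0.14, high=0.81; AND[min(a, b)] → w = 0.14
R5: nominal=0.86 → w = 0.86
Rules with consequent 'low': {R1, R4, R5} → strengths 0.42, 0.14, 0.86
Aggregate via t-conorm [max(a, b)]: 0.86

0.86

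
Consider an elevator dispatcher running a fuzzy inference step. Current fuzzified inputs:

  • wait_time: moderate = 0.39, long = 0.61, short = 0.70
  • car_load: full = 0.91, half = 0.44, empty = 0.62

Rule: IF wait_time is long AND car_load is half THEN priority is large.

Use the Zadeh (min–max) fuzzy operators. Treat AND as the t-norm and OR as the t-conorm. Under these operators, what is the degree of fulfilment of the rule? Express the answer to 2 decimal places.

0.44

firing strength: long=0.61, half=0.44; AND[min(a, b)] → w = 0.44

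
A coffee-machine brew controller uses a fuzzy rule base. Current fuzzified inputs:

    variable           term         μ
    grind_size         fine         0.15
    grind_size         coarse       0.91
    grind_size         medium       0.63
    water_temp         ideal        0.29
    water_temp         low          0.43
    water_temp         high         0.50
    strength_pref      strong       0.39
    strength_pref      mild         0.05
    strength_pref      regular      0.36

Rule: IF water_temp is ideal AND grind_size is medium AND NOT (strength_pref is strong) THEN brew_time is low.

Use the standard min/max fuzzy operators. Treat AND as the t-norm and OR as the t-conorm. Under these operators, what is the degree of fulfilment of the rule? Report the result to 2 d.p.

firing strength: ideal=0.29, medium=0.63, ¬strong=1−0.39=0.61; AND[min(a, b)] → w = 0.29

0.29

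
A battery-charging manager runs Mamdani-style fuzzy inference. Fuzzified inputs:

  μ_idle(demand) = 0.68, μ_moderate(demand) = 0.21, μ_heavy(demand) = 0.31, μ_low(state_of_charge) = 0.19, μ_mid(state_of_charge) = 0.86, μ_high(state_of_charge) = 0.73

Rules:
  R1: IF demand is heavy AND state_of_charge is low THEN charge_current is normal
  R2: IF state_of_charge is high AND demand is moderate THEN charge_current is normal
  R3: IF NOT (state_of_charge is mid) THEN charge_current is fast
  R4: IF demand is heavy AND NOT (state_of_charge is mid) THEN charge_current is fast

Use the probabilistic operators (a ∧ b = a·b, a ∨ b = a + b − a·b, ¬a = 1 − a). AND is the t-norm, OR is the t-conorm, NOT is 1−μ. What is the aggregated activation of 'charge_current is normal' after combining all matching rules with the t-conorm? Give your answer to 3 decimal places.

R1: heavy=0.31, low=0.19; AND[a·b] → w = 0.0589
R2: high=0.73, moderate=0.21; AND[a·b] → w = 0.1533
R3: ¬mid=1−0.86=0.14 → w = 0.1400
R4: heavy=0.31, ¬mid=1−0.86=0.14; AND[a·b] → w = 0.0434
Rules with consequent 'normal': {R1, R2} → strengths 0.0589, 0.1533
Aggregate via t-conorm [a + b − a·b]: 0.2032

0.203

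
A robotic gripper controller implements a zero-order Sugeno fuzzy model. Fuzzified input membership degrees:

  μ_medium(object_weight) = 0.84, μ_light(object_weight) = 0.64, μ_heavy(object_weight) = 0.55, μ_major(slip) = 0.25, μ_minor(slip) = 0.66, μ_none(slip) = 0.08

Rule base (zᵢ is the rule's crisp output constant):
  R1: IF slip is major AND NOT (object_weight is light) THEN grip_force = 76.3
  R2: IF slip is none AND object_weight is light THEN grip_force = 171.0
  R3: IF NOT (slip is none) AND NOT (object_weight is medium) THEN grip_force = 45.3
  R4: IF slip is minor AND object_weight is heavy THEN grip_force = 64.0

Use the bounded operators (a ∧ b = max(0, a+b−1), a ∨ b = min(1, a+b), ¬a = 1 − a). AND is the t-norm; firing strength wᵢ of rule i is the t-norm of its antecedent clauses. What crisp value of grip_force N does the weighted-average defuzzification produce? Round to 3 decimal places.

R1 (z=76.3): major=0.25, ¬light=1−0.64=0.36; AND[max(0, a+b−1)] → w = 0.00
R2 (z=171.0): none=0.08, light=0.64; AND[max(0, a+b−1)] → w = 0.00
R3 (z=45.3): ¬none=1−0.08=0.92, ¬medium=1−0.84=0.16; AND[max(0, a+b−1)] → w = 0.08
R4 (z=64.0): minor=0.66, heavy=0.55; AND[max(0, a+b−1)] → w = 0.21
Weighted average = (0.00·76.3 + 0.00·171.0 + 0.08·45.3 + 0.21·64.0) / (0.00 + 0.00 + 0.08 + 0.21)
  = 17.0640 / 0.2900 = 58.841

58.841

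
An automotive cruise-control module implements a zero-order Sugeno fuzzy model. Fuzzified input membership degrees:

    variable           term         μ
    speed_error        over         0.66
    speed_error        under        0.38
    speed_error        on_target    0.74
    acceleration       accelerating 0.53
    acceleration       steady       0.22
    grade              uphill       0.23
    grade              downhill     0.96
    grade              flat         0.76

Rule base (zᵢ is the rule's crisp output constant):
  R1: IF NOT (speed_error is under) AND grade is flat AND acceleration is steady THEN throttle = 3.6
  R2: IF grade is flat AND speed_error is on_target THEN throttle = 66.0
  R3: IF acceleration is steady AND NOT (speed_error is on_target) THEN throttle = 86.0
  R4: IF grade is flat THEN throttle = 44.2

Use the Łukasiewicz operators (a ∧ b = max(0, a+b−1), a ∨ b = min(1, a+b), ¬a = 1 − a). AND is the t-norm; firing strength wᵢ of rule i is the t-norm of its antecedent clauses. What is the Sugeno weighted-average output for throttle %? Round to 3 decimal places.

R1 (z=3.6): ¬under=1−0.38=0.62, flat=0.76, steady=0.22; AND[max(0, a+b−1)] → w = 0.00
R2 (z=66.0): flat=0.76, on_target=0.74; AND[max(0, a+b−1)] → w = 0.50
R3 (z=86.0): steady=0.22, ¬on_target=1−0.74=0.26; AND[max(0, a+b−1)] → w = 0.00
R4 (z=44.2): flat=0.76 → w = 0.76
Weighted average = (0.00·3.6 + 0.50·66.0 + 0.00·86.0 + 0.76·44.2) / (0.00 + 0.50 + 0.00 + 0.76)
  = 66.5920 / 1.2600 = 52.851

52.851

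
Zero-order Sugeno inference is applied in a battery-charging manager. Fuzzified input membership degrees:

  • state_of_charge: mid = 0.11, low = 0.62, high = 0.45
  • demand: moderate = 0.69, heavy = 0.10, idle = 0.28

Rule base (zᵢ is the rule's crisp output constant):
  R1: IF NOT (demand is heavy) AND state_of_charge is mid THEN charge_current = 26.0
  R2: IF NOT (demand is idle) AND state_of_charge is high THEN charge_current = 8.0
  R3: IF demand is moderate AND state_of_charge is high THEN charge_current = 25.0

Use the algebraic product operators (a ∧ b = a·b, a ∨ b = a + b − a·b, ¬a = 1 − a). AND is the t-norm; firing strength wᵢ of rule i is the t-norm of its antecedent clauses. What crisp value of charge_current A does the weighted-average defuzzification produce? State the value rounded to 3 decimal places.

R1 (z=26.0): ¬heavy=1−0.10=0.90, mid=0.11; AND[a·b] → w = 0.0990
R2 (z=8.0): ¬idle=1−0.28=0.72, high=0.45; AND[a·b] → w = 0.3240
R3 (z=25.0): moderate=0.69, high=0.45; AND[a·b] → w = 0.3105
Weighted average = (0.0990·26.0 + 0.3240·8.0 + 0.3105·25.0) / (0.0990 + 0.3240 + 0.3105)
  = 12.9285 / 0.7335 = 17.626

17.626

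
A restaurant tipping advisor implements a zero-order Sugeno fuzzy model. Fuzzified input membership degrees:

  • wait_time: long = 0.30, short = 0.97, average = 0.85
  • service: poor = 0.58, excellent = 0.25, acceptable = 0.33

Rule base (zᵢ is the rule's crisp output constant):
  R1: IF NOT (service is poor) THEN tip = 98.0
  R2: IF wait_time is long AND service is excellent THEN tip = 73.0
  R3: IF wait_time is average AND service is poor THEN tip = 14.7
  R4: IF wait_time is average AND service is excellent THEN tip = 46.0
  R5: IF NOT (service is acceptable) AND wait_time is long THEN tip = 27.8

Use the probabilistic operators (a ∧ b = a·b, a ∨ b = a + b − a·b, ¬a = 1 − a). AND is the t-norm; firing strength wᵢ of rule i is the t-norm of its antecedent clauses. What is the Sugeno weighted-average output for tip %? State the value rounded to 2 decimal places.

R1 (z=98.0): ¬poor=1−0.58=0.42 → w = 0.4200
R2 (z=73.0): long=0.30, excellent=0.25; AND[a·b] → w = 0.0750
R3 (z=14.7): average=0.85, poor=0.58; AND[a·b] → w = 0.4930
R4 (z=46.0): average=0.85, excellent=0.25; AND[a·b] → w = 0.2125
R5 (z=27.8): ¬acceptable=1−0.33=0.67, long=0.30; AND[a·b] → w = 0.2010
Weighted average = (0.4200·98.0 + 0.0750·73.0 + 0.4930·14.7 + 0.2125·46.0 + 0.2010·27.8) / (0.4200 + 0.0750 + 0.4930 + 0.2125 + 0.2010)
  = 69.2449 / 1.4015 = 49.41

49.41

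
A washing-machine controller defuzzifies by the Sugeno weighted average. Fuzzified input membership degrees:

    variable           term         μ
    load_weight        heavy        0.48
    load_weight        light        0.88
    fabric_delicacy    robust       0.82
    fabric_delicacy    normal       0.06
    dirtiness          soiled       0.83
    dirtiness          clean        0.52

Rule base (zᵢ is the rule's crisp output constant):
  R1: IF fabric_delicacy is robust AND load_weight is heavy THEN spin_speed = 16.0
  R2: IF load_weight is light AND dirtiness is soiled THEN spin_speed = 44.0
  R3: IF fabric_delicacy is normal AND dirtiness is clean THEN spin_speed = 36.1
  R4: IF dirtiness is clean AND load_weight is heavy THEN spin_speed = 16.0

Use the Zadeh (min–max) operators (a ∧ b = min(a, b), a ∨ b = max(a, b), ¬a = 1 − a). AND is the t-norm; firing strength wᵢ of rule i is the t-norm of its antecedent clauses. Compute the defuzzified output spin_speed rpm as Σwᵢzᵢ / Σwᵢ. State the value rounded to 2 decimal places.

29.21

R1 (z=16.0): robust=0.82, heavy=0.48; AND[min(a, b)] → w = 0.48
R2 (z=44.0): light=0.88, soiled=0.83; AND[min(a, b)] → w = 0.83
R3 (z=36.1): normal=0.06, clean=0.52; AND[min(a, b)] → w = 0.06
R4 (z=16.0): clean=0.52, heavy=0.48; AND[min(a, b)] → w = 0.48
Weighted average = (0.48·16.0 + 0.83·44.0 + 0.06·36.1 + 0.48·16.0) / (0.48 + 0.83 + 0.06 + 0.48)
  = 54.0460 / 1.8500 = 29.21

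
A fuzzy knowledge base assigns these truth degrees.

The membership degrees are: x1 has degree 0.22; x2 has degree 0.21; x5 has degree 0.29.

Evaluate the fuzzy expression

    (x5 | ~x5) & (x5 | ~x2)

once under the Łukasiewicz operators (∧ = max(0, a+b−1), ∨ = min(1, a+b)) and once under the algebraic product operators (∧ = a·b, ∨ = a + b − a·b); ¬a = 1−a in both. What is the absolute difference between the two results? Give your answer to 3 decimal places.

Under Łukasiewicz:
  ~x5 = 1 − 0.29 = 0.71
  x5 | ~x5 = min(1, a+b) on (0.29, 0.71) = 1.00
  ~x2 = 1 − 0.21 = 0.79
  x5 | ~x2 = min(1, a+b) on (0.29, 0.79) = 1.00
  (x5 | ~x5) & (x5 | ~x2) = max(0, a+b−1) on (1.00, 1.00) = 1.00
  → value = 1.0000
Under algebraic product:
  ~x5 = 1 − 0.2900 = 0.7100
  x5 | ~x5 = a + b − a·b on (0.2900, 0.7100) = 0.7941
  ~x2 = 1 − 0.2100 = 0.7900
  x5 | ~x2 = a + b − a·b on (0.2900, 0.7900) = 0.8509
  (x5 | ~x5) & (x5 | ~x2) = a·b on (0.7941, 0.8509) = 0.6757
  → value = 0.6757
|1.0000 − 0.6757| = 0.324

0.324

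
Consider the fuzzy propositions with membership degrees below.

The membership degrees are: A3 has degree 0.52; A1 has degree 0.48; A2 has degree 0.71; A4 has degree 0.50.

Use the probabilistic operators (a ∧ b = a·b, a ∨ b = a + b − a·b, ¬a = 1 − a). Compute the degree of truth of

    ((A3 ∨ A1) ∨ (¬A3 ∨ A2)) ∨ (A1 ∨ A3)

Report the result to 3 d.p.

A3 ∨ A1 = a + b − a·b on (0.5200, 0.4800) = 0.7504
¬A3 = 1 − 0.5200 = 0.4800
¬A3 ∨ A2 = a + b − a·b on (0.4800, 0.7100) = 0.8492
(A3 ∨ A1) ∨ (¬A3 ∨ A2) = a + b − a·b on (0.7504, 0.8492) = 0.9624
A1 ∨ A3 = a + b − a·b on (0.4800, 0.5200) = 0.7504
((A3 ∨ A1) ∨ (¬A3 ∨ A2)) ∨ (A1 ∨ A3) = a + b − a·b on (0.9624, 0.7504) = 0.9906

0.991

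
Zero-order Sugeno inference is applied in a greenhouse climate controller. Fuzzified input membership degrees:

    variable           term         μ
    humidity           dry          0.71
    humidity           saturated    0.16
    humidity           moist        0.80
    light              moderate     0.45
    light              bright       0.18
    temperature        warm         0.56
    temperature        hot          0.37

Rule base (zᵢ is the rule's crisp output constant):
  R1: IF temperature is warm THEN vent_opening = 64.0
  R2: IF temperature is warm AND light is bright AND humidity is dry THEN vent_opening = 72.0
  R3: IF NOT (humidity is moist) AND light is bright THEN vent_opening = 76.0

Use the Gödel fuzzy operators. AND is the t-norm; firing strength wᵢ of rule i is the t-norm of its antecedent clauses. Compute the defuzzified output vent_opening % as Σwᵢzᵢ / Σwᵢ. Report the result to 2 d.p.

67.91

R1 (z=64.0): warm=0.56 → w = 0.56
R2 (z=72.0): warm=0.56, bright=0.18, dry=0.71; AND[min(a, b)] → w = 0.18
R3 (z=76.0): ¬moist=1−0.80=0.20, bright=0.18; AND[min(a, b)] → w = 0.18
Weighted average = (0.56·64.0 + 0.18·72.0 + 0.18·76.0) / (0.56 + 0.18 + 0.18)
  = 62.4800 / 0.9200 = 67.91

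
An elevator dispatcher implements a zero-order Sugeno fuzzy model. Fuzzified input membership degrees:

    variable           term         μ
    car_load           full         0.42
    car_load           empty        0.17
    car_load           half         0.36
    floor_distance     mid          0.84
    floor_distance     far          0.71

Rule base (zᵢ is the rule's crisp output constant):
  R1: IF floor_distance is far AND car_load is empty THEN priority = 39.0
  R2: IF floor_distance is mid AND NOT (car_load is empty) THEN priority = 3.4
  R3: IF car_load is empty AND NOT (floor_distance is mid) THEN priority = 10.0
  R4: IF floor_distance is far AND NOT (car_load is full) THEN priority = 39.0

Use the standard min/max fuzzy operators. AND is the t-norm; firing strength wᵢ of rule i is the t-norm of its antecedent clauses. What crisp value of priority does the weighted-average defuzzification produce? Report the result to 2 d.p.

19.35

R1 (z=39.0): far=0.71, empty=0.17; AND[min(a, b)] → w = 0.17
R2 (z=3.4): mid=0.84, ¬empty=1−0.17=0.83; AND[min(a, b)] → w = 0.83
R3 (z=10.0): empty=0.17, ¬mid=1−0.84=0.16; AND[min(a, b)] → w = 0.16
R4 (z=39.0): far=0.71, ¬full=1−0.42=0.58; AND[min(a, b)] → w = 0.58
Weighted average = (0.17·39.0 + 0.83·3.4 + 0.16·10.0 + 0.58·39.0) / (0.17 + 0.83 + 0.16 + 0.58)
  = 33.6720 / 1.7400 = 19.35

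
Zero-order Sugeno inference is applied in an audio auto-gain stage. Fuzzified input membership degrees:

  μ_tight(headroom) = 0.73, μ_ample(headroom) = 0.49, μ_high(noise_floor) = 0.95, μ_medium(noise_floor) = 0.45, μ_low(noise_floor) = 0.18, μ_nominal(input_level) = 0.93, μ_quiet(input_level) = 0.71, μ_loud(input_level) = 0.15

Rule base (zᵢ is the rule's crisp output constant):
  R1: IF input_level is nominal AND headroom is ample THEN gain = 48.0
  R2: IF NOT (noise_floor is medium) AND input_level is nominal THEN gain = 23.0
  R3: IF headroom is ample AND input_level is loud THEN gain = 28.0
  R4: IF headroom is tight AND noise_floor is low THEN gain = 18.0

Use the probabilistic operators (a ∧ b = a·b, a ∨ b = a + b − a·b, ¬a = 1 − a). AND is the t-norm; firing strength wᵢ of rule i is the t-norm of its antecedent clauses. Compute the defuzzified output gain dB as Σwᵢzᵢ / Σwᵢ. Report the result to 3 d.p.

32.473

R1 (z=48.0): nominal=0.93, ample=0.49; AND[a·b] → w = 0.4557
R2 (z=23.0): ¬medium=1−0.45=0.55, nominal=0.93; AND[a·b] → w = 0.5115
R3 (z=28.0): ample=0.49, loud=0.15; AND[a·b] → w = 0.0735
R4 (z=18.0): tight=0.73, low=0.18; AND[a·b] → w = 0.1314
Weighted average = (0.4557·48.0 + 0.5115·23.0 + 0.0735·28.0 + 0.1314·18.0) / (0.4557 + 0.5115 + 0.0735 + 0.1314)
  = 38.0613 / 1.1721 = 32.473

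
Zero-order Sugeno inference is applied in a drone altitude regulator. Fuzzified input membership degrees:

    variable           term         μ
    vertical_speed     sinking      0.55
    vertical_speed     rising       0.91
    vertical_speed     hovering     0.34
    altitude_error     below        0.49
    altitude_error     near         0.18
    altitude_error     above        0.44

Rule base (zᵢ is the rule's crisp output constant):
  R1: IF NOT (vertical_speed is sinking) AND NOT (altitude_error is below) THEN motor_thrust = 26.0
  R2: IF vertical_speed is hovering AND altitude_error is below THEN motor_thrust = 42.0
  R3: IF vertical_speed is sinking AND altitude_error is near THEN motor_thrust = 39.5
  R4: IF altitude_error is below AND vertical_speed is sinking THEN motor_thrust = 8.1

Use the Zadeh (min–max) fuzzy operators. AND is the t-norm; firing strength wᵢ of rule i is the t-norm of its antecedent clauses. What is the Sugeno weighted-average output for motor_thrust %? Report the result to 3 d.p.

R1 (z=26.0): ¬sinking=1−0.55=0.45, ¬below=1−0.49=0.51; AND[min(a, b)] → w = 0.45
R2 (z=42.0): hovering=0.34, below=0.49; AND[min(a, b)] → w = 0.34
R3 (z=39.5): sinking=0.55, near=0.18; AND[min(a, b)] → w = 0.18
R4 (z=8.1): below=0.49, sinking=0.55; AND[min(a, b)] → w = 0.49
Weighted average = (0.45·26.0 + 0.34·42.0 + 0.18·39.5 + 0.49·8.1) / (0.45 + 0.34 + 0.18 + 0.49)
  = 37.0590 / 1.4600 = 25.383

25.383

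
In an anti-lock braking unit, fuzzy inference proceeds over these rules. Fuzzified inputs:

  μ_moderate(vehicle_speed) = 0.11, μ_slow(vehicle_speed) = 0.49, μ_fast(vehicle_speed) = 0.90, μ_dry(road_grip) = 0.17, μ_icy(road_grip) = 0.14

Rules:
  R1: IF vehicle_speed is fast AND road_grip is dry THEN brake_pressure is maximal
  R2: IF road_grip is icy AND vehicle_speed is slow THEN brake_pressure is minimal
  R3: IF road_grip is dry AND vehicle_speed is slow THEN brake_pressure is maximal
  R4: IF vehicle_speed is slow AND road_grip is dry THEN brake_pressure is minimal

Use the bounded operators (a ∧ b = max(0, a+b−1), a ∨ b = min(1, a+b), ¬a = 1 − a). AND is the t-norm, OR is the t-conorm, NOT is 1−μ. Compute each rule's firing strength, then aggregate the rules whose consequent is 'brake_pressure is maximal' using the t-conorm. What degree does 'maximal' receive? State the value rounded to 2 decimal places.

R1: fast=0.90, dry=0.17; AND[max(0, a+b−1)] → w = 0.07
R2: icy=0.14, slow=0.49; AND[max(0, a+b−1)] → w = 0.00
R3: dry=0.17, slow=0.49; AND[max(0, a+b−1)] → w = 0.00
R4: slow=0.49, dry=0.17; AND[max(0, a+b−1)] → w = 0.00
Rules with consequent 'maximal': {R1, R3} → strengths 0.07, 0.00
Aggregate via t-conorm [min(1, a+b)]: 0.07

0.07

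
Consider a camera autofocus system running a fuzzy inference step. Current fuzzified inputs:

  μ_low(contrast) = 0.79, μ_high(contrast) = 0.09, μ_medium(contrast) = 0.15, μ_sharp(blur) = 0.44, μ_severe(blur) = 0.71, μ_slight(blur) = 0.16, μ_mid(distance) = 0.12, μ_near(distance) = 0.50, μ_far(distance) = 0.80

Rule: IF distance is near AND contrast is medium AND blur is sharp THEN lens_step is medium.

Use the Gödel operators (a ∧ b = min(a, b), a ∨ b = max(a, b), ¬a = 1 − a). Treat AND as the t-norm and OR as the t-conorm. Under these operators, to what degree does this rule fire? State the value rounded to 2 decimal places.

0.15

firing strength: near=0.50, medium=0.15, sharp=0.44; AND[min(a, b)] → w = 0.15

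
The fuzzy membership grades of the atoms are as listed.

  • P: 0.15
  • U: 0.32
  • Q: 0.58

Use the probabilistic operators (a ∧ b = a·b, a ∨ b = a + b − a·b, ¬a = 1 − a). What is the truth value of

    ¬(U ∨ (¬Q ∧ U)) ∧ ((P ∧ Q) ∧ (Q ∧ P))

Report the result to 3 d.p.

0.004

¬Q = 1 − 0.5800 = 0.4200
¬Q ∧ U = a·b on (0.4200, 0.3200) = 0.1344
U ∨ (¬Q ∧ U) = a + b − a·b on (0.3200, 0.1344) = 0.4114
¬(U ∨ (¬Q ∧ U)) = 1 − 0.4114 = 0.5886
P ∧ Q = a·b on (0.1500, 0.5800) = 0.0870
Q ∧ P = a·b on (0.5800, 0.1500) = 0.0870
(P ∧ Q) ∧ (Q ∧ P) = a·b on (0.0870, 0.0870) = 0.0076
¬(U ∨ (¬Q ∧ U)) ∧ ((P ∧ Q) ∧ (Q ∧ P)) = a·b on (0.5886, 0.0076) = 0.0045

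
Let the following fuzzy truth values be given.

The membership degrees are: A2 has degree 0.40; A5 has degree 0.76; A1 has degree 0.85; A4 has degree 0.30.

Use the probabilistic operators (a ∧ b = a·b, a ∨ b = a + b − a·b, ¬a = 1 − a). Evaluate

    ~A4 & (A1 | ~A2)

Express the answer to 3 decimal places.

0.658

~A4 = 1 − 0.3000 = 0.7000
~A2 = 1 − 0.4000 = 0.6000
A1 | ~A2 = a + b − a·b on (0.8500, 0.6000) = 0.9400
~A4 & (A1 | ~A2) = a·b on (0.7000, 0.9400) = 0.6580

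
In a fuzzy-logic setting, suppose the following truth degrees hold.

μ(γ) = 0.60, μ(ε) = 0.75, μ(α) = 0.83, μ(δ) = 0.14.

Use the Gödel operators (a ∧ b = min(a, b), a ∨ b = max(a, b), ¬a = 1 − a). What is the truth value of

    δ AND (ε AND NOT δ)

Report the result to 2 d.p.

NOT δ = 1 − 0.14 = 0.86
ε AND NOT δ = min(a, b) on (0.75, 0.86) = 0.75
δ AND (ε AND NOT δ) = min(a, b) on (0.14, 0.75) = 0.14

0.14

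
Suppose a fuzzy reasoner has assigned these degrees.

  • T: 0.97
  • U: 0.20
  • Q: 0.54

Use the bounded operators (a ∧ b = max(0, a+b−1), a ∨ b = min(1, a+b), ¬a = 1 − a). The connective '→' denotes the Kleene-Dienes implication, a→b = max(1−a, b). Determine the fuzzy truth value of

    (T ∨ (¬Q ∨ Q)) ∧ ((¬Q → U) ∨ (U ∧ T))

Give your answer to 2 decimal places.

¬Q = 1 − 0.54 = 0.46
¬Q ∨ Q = min(1, a+b) on (0.46, 0.54) = 1.00
T ∨ (¬Q ∨ Q) = min(1, a+b) on (0.97, 1.00) = 1.00
¬Q = 1 − 0.54 = 0.46
¬Q → U  [Kleene-Dienes: max(1−a, b)] with a=0.46, b=0.20 → 0.54
U ∧ T = max(0, a+b−1) on (0.20, 0.97) = 0.17
(¬Q → U) ∨ (U ∧ T) = min(1, a+b) on (0.54, 0.17) = 0.71
(T ∨ (¬Q ∨ Q)) ∧ ((¬Q → U) ∨ (U ∧ T)) = max(0, a+b−1) on (1.00, 0.71) = 0.71

0.71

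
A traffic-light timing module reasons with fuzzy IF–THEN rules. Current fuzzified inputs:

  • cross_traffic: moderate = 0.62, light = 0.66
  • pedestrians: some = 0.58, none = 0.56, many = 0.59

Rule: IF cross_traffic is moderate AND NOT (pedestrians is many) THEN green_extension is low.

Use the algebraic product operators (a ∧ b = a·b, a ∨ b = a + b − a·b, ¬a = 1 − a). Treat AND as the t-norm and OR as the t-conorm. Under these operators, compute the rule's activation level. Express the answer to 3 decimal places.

firing strength: moderate=0.62, ¬many=1−0.59=0.41; AND[a·b] → w = 0.2542

0.254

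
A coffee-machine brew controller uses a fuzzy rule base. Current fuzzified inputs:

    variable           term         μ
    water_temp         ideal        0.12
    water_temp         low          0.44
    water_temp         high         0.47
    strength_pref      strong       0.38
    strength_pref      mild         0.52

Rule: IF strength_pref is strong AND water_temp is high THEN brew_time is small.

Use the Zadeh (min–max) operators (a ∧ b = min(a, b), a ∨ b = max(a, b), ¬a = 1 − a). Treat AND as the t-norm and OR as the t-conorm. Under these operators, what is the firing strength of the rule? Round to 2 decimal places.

firing strength: strong=0.38, high=0.47; AND[min(a, b)] → w = 0.38

0.38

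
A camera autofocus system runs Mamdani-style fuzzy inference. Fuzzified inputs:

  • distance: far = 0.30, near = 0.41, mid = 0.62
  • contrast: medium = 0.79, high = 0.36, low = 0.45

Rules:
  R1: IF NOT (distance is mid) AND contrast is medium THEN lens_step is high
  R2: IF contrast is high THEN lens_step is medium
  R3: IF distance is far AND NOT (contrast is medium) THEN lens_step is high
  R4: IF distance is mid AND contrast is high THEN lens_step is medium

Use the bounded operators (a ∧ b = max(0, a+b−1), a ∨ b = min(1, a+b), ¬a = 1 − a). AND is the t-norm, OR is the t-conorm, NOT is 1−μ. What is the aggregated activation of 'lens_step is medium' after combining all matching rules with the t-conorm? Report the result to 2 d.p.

0.36

R1: ¬mid=1−0.62=0.38, medium=0.79; AND[max(0, a+b−1)] → w = 0.17
R2: high=0.36 → w = 0.36
R3: far=0.30, ¬medium=1−0.79=0.21; AND[max(0, a+b−1)] → w = 0.00
R4: mid=0.62, high=0.36; AND[max(0, a+b−1)] → w = 0.00
Rules with consequent 'medium': {R2, R4} → strengths 0.36, 0.00
Aggregate via t-conorm [min(1, a+b)]: 0.36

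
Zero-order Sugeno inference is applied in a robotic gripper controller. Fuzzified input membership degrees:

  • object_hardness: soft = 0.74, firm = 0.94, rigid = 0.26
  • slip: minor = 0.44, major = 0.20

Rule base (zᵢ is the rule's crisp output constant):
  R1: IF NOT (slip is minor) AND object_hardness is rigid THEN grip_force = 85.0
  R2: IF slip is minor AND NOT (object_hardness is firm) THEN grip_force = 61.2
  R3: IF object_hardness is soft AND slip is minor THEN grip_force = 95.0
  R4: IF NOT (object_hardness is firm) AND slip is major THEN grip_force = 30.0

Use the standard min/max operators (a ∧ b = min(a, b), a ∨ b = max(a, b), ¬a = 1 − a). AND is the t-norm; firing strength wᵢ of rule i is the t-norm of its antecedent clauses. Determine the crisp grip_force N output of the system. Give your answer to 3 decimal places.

84.600

R1 (z=85.0): ¬minor=1−0.44=0.56, rigid=0.26; AND[min(a, b)] → w = 0.26
R2 (z=61.2): minor=0.44, ¬firm=1−0.94=0.06; AND[min(a, b)] → w = 0.06
R3 (z=95.0): soft=0.74, minor=0.44; AND[min(a, b)] → w = 0.44
R4 (z=30.0): ¬firm=1−0.94=0.06, major=0.20; AND[min(a, b)] → w = 0.06
Weighted average = (0.26·85.0 + 0.06·61.2 + 0.44·95.0 + 0.06·30.0) / (0.26 + 0.06 + 0.44 + 0.06)
  = 69.3720 / 0.8200 = 84.600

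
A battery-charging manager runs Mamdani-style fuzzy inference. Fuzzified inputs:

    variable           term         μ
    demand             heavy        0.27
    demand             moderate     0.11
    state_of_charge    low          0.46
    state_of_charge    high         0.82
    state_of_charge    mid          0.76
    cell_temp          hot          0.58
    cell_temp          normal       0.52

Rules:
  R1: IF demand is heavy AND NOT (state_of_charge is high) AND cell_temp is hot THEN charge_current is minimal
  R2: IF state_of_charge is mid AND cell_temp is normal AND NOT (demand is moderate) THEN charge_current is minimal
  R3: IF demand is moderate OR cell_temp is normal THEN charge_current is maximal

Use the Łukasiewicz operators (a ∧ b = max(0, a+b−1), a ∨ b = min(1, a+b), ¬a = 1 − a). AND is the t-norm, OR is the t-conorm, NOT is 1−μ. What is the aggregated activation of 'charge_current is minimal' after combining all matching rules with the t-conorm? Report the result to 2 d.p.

0.17

R1: heavy=0.27, ¬high=1−0.82=0.18, hot=0.58; AND[max(0, a+b−1)] → w = 0.00
R2: mid=0.76, normal=0.52, ¬moderate=1−0.11=0.89; AND[max(0, a+b−1)] → w = 0.17
R3: moderate=0.11, normal=0.52; OR[min(1, a+b)] → w = 0.63
Rules with consequent 'minimal': {R1, R2} → strengths 0.00, 0.17
Aggregate via t-conorm [min(1, a+b)]: 0.17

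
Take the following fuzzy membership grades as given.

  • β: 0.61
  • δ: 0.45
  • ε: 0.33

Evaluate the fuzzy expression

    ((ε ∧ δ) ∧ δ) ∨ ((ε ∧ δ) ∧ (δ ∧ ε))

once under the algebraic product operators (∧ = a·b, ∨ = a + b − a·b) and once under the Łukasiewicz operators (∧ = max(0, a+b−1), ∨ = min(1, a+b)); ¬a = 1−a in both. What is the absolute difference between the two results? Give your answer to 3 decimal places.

0.087

Under algebraic product:
  ε ∧ δ = a·b on (0.3300, 0.4500) = 0.1485
  (ε ∧ δ) ∧ δ = a·b on (0.1485, 0.4500) = 0.0668
  ε ∧ δ = a·b on (0.3300, 0.4500) = 0.1485
  δ ∧ ε = a·b on (0.4500, 0.3300) = 0.1485
  (ε ∧ δ) ∧ (δ ∧ ε) = a·b on (0.1485, 0.1485) = 0.0221
  ((ε ∧ δ) ∧ δ) ∨ ((ε ∧ δ) ∧ (δ ∧ ε)) = a + b − a·b on (0.0668, 0.0221) = 0.0874
  → value = 0.0874
Under Łukasiewicz:
  ε ∧ δ = max(0, a+b−1) on (0.33, 0.45) = 0.00
  (ε ∧ δ) ∧ δ = max(0, a+b−1) on (0.00, 0.45) = 0.00
  ε ∧ δ = max(0, a+b−1) on (0.33, 0.45) = 0.00
  δ ∧ ε = max(0, a+b−1) on (0.45, 0.33) = 0.00
  (ε ∧ δ) ∧ (δ ∧ ε) = max(0, a+b−1) on (0.00, 0.00) = 0.00
  ((ε ∧ δ) ∧ δ) ∨ ((ε ∧ δ) ∧ (δ ∧ ε)) = min(1, a+b) on (0.00, 0.00) = 0.00
  → value = 0.0000
|0.0874 − 0.0000| = 0.087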